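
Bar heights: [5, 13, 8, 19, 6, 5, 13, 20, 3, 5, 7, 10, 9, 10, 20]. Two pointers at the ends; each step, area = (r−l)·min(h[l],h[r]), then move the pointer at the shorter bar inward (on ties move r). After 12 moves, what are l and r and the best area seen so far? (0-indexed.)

l=7, r=9, best area=209

l=0 r=14: min(5,20)*14=70 best=70 *, l++
l=1 r=14: min(13,20)*13=169 best=169 *, l++
l=2 r=14: min(8,20)*12=96 best=169, l++
l=3 r=14: min(19,20)*11=209 best=209 *, l++
l=4 r=14: min(6,20)*10=60 best=209, l++
l=5 r=14: min(5,20)*9=45 best=209, l++
l=6 r=14: min(13,20)*8=104 best=209, l++
l=7 r=14: min(20,20)*7=140 best=209, r--
l=7 r=13: min(20,10)*6=60 best=209, r--
l=7 r=12: min(20,9)*5=45 best=209, r--
l=7 r=11: min(20,10)*4=40 best=209, r--
l=7 r=10: min(20,7)*3=21 best=209, r--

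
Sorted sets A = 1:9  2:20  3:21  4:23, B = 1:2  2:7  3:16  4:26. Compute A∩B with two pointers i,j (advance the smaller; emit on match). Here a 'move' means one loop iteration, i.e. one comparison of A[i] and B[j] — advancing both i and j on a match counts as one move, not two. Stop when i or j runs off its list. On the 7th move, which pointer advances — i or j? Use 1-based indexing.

i=1 j=1: 9>2, j++
i=1 j=2: 9>7, j++
i=1 j=3: 9<16, i++
i=2 j=3: 20>16, j++
i=2 j=4: 20<26, i++
i=3 j=4: 21<26, i++
i=4 j=4: 23<26, i++

i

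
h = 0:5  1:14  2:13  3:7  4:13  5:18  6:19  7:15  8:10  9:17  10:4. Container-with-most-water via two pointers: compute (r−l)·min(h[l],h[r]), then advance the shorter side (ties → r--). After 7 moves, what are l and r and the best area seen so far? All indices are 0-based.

l=5, r=8, best area=112

[0,10] min(5,4)*10=40 best=40 * → r--
[0,9] min(5,17)*9=45 best=45 * → l++
[1,9] min(14,17)*8=112 best=112 * → l++
[2,9] min(13,17)*7=91 best=112 → l++
[3,9] min(7,17)*6=42 best=112 → l++
[4,9] min(13,17)*5=65 best=112 → l++
[5,9] min(18,17)*4=68 best=112 → r--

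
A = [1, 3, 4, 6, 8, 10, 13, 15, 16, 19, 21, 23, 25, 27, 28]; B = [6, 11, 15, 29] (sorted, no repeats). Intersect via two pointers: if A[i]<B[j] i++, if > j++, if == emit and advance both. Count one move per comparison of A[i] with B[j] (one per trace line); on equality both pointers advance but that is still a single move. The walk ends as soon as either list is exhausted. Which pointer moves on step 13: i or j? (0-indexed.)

i

[i=0,j=0] 1<6 → i++
[i=1,j=0] 3<6 → i++
[i=2,j=0] 4<6 → i++
[i=3,j=0] 6==6 emit → i++,j++
[i=4,j=1] 8<11 → i++
[i=5,j=1] 10<11 → i++
[i=6,j=1] 13>11 → j++
[i=6,j=2] 13<15 → i++
[i=7,j=2] 15==15 emit → i++,j++
[i=8,j=3] 16<29 → i++
[i=9,j=3] 19<29 → i++
[i=10,j=3] 21<29 → i++
[i=11,j=3] 23<29 → i++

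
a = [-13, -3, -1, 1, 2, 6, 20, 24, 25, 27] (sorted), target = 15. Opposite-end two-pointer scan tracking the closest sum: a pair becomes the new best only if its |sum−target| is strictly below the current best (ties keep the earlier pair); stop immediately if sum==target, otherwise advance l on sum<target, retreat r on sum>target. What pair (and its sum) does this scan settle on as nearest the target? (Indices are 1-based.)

pair (-13, 27) with sum 14 (|Δ|=1)

[1,10] -13+27=14 d=1 * → l++
[2,10] -3+27=24 d=9 → r--
[2,9] -3+25=22 d=7 → r--
[2,8] -3+24=21 d=6 → r--
[2,7] -3+20=17 d=2 → r--
[2,6] -3+6=3 d=12 → l++
[3,6] -1+6=5 d=10 → l++
[4,6] 1+6=7 d=8 → l++
[5,6] 2+6=8 d=7 → l++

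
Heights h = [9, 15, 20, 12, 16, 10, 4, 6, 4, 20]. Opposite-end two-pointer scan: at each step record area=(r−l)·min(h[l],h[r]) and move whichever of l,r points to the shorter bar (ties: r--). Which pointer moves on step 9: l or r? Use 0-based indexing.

l=0 r=9: min(9,20)*9=81 best=81 *, l++
l=1 r=9: min(15,20)*8=120 best=120 *, l++
l=2 r=9: min(20,20)*7=140 best=140 *, r--
l=2 r=8: min(20,4)*6=24 best=140, r--
l=2 r=7: min(20,6)*5=30 best=140, r--
l=2 r=6: min(20,4)*4=16 best=140, r--
l=2 r=5: min(20,10)*3=30 best=140, r--
l=2 r=4: min(20,16)*2=32 best=140, r--
l=2 r=3: min(20,12)*1=12 best=140, r--

r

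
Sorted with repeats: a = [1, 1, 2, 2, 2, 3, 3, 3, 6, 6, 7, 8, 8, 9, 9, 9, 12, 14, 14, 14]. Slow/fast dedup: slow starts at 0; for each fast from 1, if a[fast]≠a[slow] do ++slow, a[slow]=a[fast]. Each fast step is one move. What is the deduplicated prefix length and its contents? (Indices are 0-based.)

length 9; prefix = [1, 2, 3, 6, 7, 8, 9, 12, 14]

slow=0 fast=1: a[fast]=1=a[slow] dup, fast++
slow=0 fast=2: a[fast]=2≠a[slow]=1 write a[1]=2, slow++,fast++
slow=1 fast=3: a[fast]=2=a[slow] dup, fast++
slow=1 fast=4: a[fast]=2=a[slow] dup, fast++
slow=1 fast=5: a[fast]=3≠a[slow]=2 write a[2]=3, slow++,fast++
slow=2 fast=6: a[fast]=3=a[slow] dup, fast++
slow=2 fast=7: a[fast]=3=a[slow] dup, fast++
slow=2 fast=8: a[fast]=6≠a[slow]=3 write a[3]=6, slow++,fast++
slow=3 fast=9: a[fast]=6=a[slow] dup, fast++
slow=3 fast=10: a[fast]=7≠a[slow]=6 write a[4]=7, slow++,fast++
slow=4 fast=11: a[fast]=8≠a[slow]=7 write a[5]=8, slow++,fast++
slow=5 fast=12: a[fast]=8=a[slow] dup, fast++
slow=5 fast=13: a[fast]=9≠a[slow]=8 write a[6]=9, slow++,fast++
slow=6 fast=14: a[fast]=9=a[slow] dup, fast++
slow=6 fast=15: a[fast]=9=a[slow] dup, fast++
slow=6 fast=16: a[fast]=12≠a[slow]=9 write a[7]=12, slow++,fast++
slow=7 fast=17: a[fast]=14≠a[slow]=12 write a[8]=14, slow++,fast++
slow=8 fast=18: a[fast]=14=a[slow] dup, fast++
slow=8 fast=19: a[fast]=14=a[slow] dup, fast++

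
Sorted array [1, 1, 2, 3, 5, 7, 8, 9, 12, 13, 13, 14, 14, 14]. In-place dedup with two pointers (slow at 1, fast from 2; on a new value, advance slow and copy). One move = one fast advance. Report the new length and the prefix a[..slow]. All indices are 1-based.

length 10; prefix = [1, 2, 3, 5, 7, 8, 9, 12, 13, 14]

(s=1,f=2) a[fast]=1=a[slow] dup → fast++
(s=1,f=3) a[fast]=2≠a[slow]=1 write a[2]=2 → slow++,fast++
(s=2,f=4) a[fast]=3≠a[slow]=2 write a[3]=3 → slow++,fast++
(s=3,f=5) a[fast]=5≠a[slow]=3 write a[4]=5 → slow++,fast++
(s=4,f=6) a[fast]=7≠a[slow]=5 write a[5]=7 → slow++,fast++
(s=5,f=7) a[fast]=8≠a[slow]=7 write a[6]=8 → slow++,fast++
(s=6,f=8) a[fast]=9≠a[slow]=8 write a[7]=9 → slow++,fast++
(s=7,f=9) a[fast]=12≠a[slow]=9 write a[8]=12 → slow++,fast++
(s=8,f=10) a[fast]=13≠a[slow]=12 write a[9]=13 → slow++,fast++
(s=9,f=11) a[fast]=13=a[slow] dup → fast++
(s=9,f=12) a[fast]=14≠a[slow]=13 write a[10]=14 → slow++,fast++
(s=10,f=13) a[fast]=14=a[slow] dup → fast++
(s=10,f=14) a[fast]=14=a[slow] dup → fast++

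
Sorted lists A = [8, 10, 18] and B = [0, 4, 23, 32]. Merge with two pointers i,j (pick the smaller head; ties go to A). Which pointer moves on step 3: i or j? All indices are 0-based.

i

i=0 j=0: A[i]=8>B[j]=0 take 0, j++
i=0 j=1: A[i]=8>B[j]=4 take 4, j++
i=0 j=2: A[i]=8<=B[j]=23 take 8, i++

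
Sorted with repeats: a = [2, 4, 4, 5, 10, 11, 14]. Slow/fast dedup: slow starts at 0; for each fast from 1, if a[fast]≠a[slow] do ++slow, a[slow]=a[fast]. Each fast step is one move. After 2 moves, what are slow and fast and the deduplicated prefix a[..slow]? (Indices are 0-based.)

slow=0 fast=1: a[fast]=4≠a[slow]=2 write a[1]=4, slow++,fast++
slow=1 fast=2: a[fast]=4=a[slow] dup, fast++

slow=1, fast=3, prefix=[2, 4]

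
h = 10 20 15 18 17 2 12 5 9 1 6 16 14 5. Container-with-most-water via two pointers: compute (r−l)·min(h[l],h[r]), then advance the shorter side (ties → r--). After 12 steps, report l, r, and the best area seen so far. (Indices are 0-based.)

[0,13] min(10,5)*13=65 best=65 * → r--
[0,12] min(10,14)*12=120 best=120 * → l++
[1,12] min(20,14)*11=154 best=154 * → r--
[1,11] min(20,16)*10=160 best=160 * → r--
[1,10] min(20,6)*9=54 best=160 → r--
[1,9] min(20,1)*8=8 best=160 → r--
[1,8] min(20,9)*7=63 best=160 → r--
[1,7] min(20,5)*6=30 best=160 → r--
[1,6] min(20,12)*5=60 best=160 → r--
[1,5] min(20,2)*4=8 best=160 → r--
[1,4] min(20,17)*3=51 best=160 → r--
[1,3] min(20,18)*2=36 best=160 → r--

l=1, r=2, best area=160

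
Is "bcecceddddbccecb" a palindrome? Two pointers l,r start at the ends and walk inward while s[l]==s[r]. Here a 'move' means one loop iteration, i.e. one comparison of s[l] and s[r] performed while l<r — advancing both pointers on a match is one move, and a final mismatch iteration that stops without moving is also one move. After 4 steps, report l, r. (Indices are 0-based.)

l=4, r=11

[0,15] 'b'=='b' → l++,r--
[1,14] 'c'=='c' → l++,r--
[2,13] 'e'=='e' → l++,r--
[3,12] 'c'=='c' → l++,r--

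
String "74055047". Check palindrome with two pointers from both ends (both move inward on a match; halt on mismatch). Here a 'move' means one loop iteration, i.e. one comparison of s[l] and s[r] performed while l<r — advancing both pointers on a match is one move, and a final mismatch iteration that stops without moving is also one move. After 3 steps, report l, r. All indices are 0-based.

[0,7] '7'=='7' → l++,r--
[1,6] '4'=='4' → l++,r--
[2,5] '0'=='0' → l++,r--

l=3, r=4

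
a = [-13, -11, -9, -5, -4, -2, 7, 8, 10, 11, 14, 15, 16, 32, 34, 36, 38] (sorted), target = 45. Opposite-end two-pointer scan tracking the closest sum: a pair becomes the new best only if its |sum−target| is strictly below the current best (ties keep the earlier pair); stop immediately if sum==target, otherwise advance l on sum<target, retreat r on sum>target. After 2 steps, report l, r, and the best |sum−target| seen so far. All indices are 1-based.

l=1 r=17: -13+38=25 d=20 *, l++
l=2 r=17: -11+38=27 d=18 *, l++

l=3, r=17, best |Δ|=18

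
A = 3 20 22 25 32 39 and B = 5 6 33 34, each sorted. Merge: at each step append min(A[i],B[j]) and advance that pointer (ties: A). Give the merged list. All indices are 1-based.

i=1 j=1: A[i]=3<=B[j]=5 take 3, i++
i=2 j=1: A[i]=20>B[j]=5 take 5, j++
i=2 j=2: A[i]=20>B[j]=6 take 6, j++
i=2 j=3: A[i]=20<=B[j]=33 take 20, i++
i=3 j=3: A[i]=22<=B[j]=33 take 22, i++
i=4 j=3: A[i]=25<=B[j]=33 take 25, i++
i=5 j=3: A[i]=32<=B[j]=33 take 32, i++
i=6 j=3: A[i]=39>B[j]=33 take 33, j++
i=6 j=4: A[i]=39>B[j]=34 take 34, j++
i=6 j=5: B done, take A[i]=39, i++

[3, 5, 6, 20, 22, 25, 32, 33, 34, 39]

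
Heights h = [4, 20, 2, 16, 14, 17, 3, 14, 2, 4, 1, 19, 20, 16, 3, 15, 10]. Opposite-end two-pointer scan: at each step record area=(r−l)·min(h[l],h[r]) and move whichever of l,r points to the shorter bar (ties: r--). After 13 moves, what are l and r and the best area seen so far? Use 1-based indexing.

l=2, r=5, best area=220

l=1 r=17: min(4,10)*16=64 best=64 *, l++
l=2 r=17: min(20,10)*15=150 best=150 *, r--
l=2 r=16: min(20,15)*14=210 best=210 *, r--
l=2 r=15: min(20,3)*13=39 best=210, r--
l=2 r=14: min(20,16)*12=192 best=210, r--
l=2 r=13: min(20,20)*11=220 best=220 *, r--
l=2 r=12: min(20,19)*10=190 best=220, r--
l=2 r=11: min(20,1)*9=9 best=220, r--
l=2 r=10: min(20,4)*8=32 best=220, r--
l=2 r=9: min(20,2)*7=14 best=220, r--
l=2 r=8: min(20,14)*6=84 best=220, r--
l=2 r=7: min(20,3)*5=15 best=220, r--
l=2 r=6: min(20,17)*4=68 best=220, r--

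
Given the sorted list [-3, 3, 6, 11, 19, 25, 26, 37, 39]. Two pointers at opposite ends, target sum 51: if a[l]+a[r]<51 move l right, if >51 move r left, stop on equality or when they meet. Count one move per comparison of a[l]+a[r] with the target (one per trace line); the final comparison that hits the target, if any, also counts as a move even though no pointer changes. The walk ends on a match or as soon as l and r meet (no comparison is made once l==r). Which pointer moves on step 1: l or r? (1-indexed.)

l

l=1 r=9: -3+39=36 <51, l++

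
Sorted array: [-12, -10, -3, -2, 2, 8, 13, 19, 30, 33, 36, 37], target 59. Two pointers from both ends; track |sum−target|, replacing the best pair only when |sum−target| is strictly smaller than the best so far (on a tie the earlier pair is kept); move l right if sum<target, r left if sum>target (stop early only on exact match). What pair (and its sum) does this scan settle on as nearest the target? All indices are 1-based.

[1,12] -12+37=25 d=34 * → l++
[2,12] -10+37=27 d=32 * → l++
[3,12] -3+37=34 d=25 * → l++
[4,12] -2+37=35 d=24 * → l++
[5,12] 2+37=39 d=20 * → l++
[6,12] 8+37=45 d=14 * → l++
[7,12] 13+37=50 d=9 * → l++
[8,12] 19+37=56 d=3 * → l++
[9,12] 30+37=67 d=8 → r--
[9,11] 30+36=66 d=7 → r--
[9,10] 30+33=63 d=4 → r--

pair (19, 37) with sum 56 (|Δ|=3)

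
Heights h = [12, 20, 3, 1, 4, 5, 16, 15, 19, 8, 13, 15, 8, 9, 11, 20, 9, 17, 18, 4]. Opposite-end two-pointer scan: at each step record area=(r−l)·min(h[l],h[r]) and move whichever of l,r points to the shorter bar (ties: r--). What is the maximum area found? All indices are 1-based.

max area = 306

[1,20] min(12,4)*19=76 best=76 * → r--
[1,19] min(12,18)*18=216 best=216 * → l++
[2,19] min(20,18)*17=306 best=306 * → r--
[2,18] min(20,17)*16=272 best=306 → r--
[2,17] min(20,9)*15=135 best=306 → r--
[2,16] min(20,20)*14=280 best=306 → r--
[2,15] min(20,11)*13=143 best=306 → r--
[2,14] min(20,9)*12=108 best=306 → r--
[2,13] min(20,8)*11=88 best=306 → r--
[2,12] min(20,15)*10=150 best=306 → r--
[2,11] min(20,13)*9=117 best=306 → r--
[2,10] min(20,8)*8=64 best=306 → r--
[2,9] min(20,19)*7=133 best=306 → r--
[2,8] min(20,15)*6=90 best=306 → r--
[2,7] min(20,16)*5=80 best=306 → r--
[2,6] min(20,5)*4=20 best=306 → r--
[2,5] min(20,4)*3=12 best=306 → r--
[2,4] min(20,1)*2=2 best=306 → r--
[2,3] min(20,3)*1=3 best=306 → r--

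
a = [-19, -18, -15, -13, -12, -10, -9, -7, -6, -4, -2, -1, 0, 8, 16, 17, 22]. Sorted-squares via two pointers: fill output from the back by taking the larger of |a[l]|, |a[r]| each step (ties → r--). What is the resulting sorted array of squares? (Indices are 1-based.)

[0, 1, 4, 16, 36, 49, 64, 81, 100, 144, 169, 225, 256, 289, 324, 361, 484]

[1,17] |-19|<=|22| out[17]=484 → r--
[1,16] |-19|>|17| out[16]=361 → l++
[2,16] |-18|>|17| out[15]=324 → l++
[3,16] |-15|<=|17| out[14]=289 → r--
[3,15] |-15|<=|16| out[13]=256 → r--
[3,14] |-15|>|8| out[12]=225 → l++
[4,14] |-13|>|8| out[11]=169 → l++
[5,14] |-12|>|8| out[10]=144 → l++
[6,14] |-10|>|8| out[9]=100 → l++
[7,14] |-9|>|8| out[8]=81 → l++
[8,14] |-7|<=|8| out[7]=64 → r--
[8,13] |-7|>|0| out[6]=49 → l++
[9,13] |-6|>|0| out[5]=36 → l++
[10,13] |-4|>|0| out[4]=16 → l++
[11,13] |-2|>|0| out[3]=4 → l++
[12,13] |-1|>|0| out[2]=1 → l++
[13,13] |0|<=|0| out[1]=0 → r--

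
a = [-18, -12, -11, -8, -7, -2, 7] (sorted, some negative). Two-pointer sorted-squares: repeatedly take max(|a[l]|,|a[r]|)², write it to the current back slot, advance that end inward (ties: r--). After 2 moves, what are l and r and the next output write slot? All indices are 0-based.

l=2, r=6, next write slot=4

[0,6] |-18|>|7| out[6]=324 → l++
[1,6] |-12|>|7| out[5]=144 → l++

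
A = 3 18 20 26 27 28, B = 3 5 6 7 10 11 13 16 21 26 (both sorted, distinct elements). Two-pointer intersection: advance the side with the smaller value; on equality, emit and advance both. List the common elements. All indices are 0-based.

i=0 j=0: 3==3 emit, i++,j++
i=1 j=1: 18>5, j++
i=1 j=2: 18>6, j++
i=1 j=3: 18>7, j++
i=1 j=4: 18>10, j++
i=1 j=5: 18>11, j++
i=1 j=6: 18>13, j++
i=1 j=7: 18>16, j++
i=1 j=8: 18<21, i++
i=2 j=8: 20<21, i++
i=3 j=8: 26>21, j++
i=3 j=9: 26==26 emit, i++,j++

intersection = [3, 26]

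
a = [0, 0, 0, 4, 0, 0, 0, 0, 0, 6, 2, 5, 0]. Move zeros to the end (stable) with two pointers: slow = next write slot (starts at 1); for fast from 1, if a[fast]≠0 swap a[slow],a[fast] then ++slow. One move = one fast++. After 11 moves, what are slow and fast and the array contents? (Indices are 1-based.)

slow=4, fast=12, a=[4, 6, 2, 0, 0, 0, 0, 0, 0, 0, 0, 5, 0]

(s=1,f=1) a[fast]=0 → fast++
(s=1,f=2) a[fast]=0 → fast++
(s=1,f=3) a[fast]=0 → fast++
(s=1,f=4) a[fast]=4≠0 swap→a[1]=4 → slow++,fast++
(s=2,f=5) a[fast]=0 → fast++
(s=2,f=6) a[fast]=0 → fast++
(s=2,f=7) a[fast]=0 → fast++
(s=2,f=8) a[fast]=0 → fast++
(s=2,f=9) a[fast]=0 → fast++
(s=2,f=10) a[fast]=6≠0 swap→a[2]=6 → slow++,fast++
(s=3,f=11) a[fast]=2≠0 swap→a[3]=2 → slow++,fast++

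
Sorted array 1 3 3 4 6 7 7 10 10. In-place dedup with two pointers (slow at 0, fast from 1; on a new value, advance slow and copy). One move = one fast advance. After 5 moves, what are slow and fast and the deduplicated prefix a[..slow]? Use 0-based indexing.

slow=0 fast=1: a[fast]=3≠a[slow]=1 write a[1]=3, slow++,fast++
slow=1 fast=2: a[fast]=3=a[slow] dup, fast++
slow=1 fast=3: a[fast]=4≠a[slow]=3 write a[2]=4, slow++,fast++
slow=2 fast=4: a[fast]=6≠a[slow]=4 write a[3]=6, slow++,fast++
slow=3 fast=5: a[fast]=7≠a[slow]=6 write a[4]=7, slow++,fast++

slow=4, fast=6, prefix=[1, 3, 4, 6, 7]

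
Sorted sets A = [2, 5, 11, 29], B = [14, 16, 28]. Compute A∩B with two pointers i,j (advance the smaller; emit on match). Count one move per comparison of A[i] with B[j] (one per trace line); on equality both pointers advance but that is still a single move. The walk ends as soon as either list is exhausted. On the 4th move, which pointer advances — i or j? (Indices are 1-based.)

i=1 j=1: 2<14, i++
i=2 j=1: 5<14, i++
i=3 j=1: 11<14, i++
i=4 j=1: 29>14, j++

j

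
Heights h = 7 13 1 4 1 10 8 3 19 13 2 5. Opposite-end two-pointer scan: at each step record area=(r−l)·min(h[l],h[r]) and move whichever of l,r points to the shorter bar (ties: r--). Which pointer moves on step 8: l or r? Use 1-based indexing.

l

l=1 r=12: min(7,5)*11=55 best=55 *, r--
l=1 r=11: min(7,2)*10=20 best=55, r--
l=1 r=10: min(7,13)*9=63 best=63 *, l++
l=2 r=10: min(13,13)*8=104 best=104 *, r--
l=2 r=9: min(13,19)*7=91 best=104, l++
l=3 r=9: min(1,19)*6=6 best=104, l++
l=4 r=9: min(4,19)*5=20 best=104, l++
l=5 r=9: min(1,19)*4=4 best=104, l++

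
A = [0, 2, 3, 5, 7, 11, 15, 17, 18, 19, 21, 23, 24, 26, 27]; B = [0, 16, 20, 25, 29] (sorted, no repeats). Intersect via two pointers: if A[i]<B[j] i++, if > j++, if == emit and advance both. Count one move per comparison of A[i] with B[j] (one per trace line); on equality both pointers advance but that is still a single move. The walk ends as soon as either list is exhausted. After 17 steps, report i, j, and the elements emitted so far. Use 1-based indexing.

i=1 j=1: 0==0 emit, i++,j++
i=2 j=2: 2<16, i++
i=3 j=2: 3<16, i++
i=4 j=2: 5<16, i++
i=5 j=2: 7<16, i++
i=6 j=2: 11<16, i++
i=7 j=2: 15<16, i++
i=8 j=2: 17>16, j++
i=8 j=3: 17<20, i++
i=9 j=3: 18<20, i++
i=10 j=3: 19<20, i++
i=11 j=3: 21>20, j++
i=11 j=4: 21<25, i++
i=12 j=4: 23<25, i++
i=13 j=4: 24<25, i++
i=14 j=4: 26>25, j++
i=14 j=5: 26<29, i++

i=15, j=5, emitted=[0]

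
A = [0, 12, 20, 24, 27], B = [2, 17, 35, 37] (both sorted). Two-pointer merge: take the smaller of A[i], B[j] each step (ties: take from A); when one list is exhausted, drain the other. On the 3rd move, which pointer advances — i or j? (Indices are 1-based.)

i

[i=1,j=1] A[i]=0<=B[j]=2 take 0 → i++
[i=2,j=1] A[i]=12>B[j]=2 take 2 → j++
[i=2,j=2] A[i]=12<=B[j]=17 take 12 → i++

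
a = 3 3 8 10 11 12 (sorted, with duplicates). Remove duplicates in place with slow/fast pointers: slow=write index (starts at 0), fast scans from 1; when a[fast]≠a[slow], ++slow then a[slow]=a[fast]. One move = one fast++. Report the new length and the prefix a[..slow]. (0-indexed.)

(s=0,f=1) a[fast]=3=a[slow] dup → fast++
(s=0,f=2) a[fast]=8≠a[slow]=3 write a[1]=8 → slow++,fast++
(s=1,f=3) a[fast]=10≠a[slow]=8 write a[2]=10 → slow++,fast++
(s=2,f=4) a[fast]=11≠a[slow]=10 write a[3]=11 → slow++,fast++
(s=3,f=5) a[fast]=12≠a[slow]=11 write a[4]=12 → slow++,fast++

length 5; prefix = [3, 8, 10, 11, 12]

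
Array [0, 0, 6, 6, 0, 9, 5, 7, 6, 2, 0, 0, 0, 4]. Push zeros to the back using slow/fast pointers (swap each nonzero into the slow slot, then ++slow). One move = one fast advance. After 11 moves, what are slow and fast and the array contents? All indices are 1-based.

slow=1 fast=1: a[fast]=0, fast++
slow=1 fast=2: a[fast]=0, fast++
slow=1 fast=3: a[fast]=6≠0 swap→a[1]=6, slow++,fast++
slow=2 fast=4: a[fast]=6≠0 swap→a[2]=6, slow++,fast++
slow=3 fast=5: a[fast]=0, fast++
slow=3 fast=6: a[fast]=9≠0 swap→a[3]=9, slow++,fast++
slow=4 fast=7: a[fast]=5≠0 swap→a[4]=5, slow++,fast++
slow=5 fast=8: a[fast]=7≠0 swap→a[5]=7, slow++,fast++
slow=6 fast=9: a[fast]=6≠0 swap→a[6]=6, slow++,fast++
slow=7 fast=10: a[fast]=2≠0 swap→a[7]=2, slow++,fast++
slow=8 fast=11: a[fast]=0, fast++

slow=8, fast=12, a=[6, 6, 9, 5, 7, 6, 2, 0, 0, 0, 0, 0, 0, 4]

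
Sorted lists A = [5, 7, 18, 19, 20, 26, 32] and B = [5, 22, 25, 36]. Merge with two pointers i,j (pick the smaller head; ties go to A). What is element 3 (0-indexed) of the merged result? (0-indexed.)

i=0 j=0: A[i]=5<=B[j]=5 take 5, i++
i=1 j=0: A[i]=7>B[j]=5 take 5, j++
i=1 j=1: A[i]=7<=B[j]=22 take 7, i++
i=2 j=1: A[i]=18<=B[j]=22 take 18, i++
i=3 j=1: A[i]=19<=B[j]=22 take 19, i++
i=4 j=1: A[i]=20<=B[j]=22 take 20, i++
i=5 j=1: A[i]=26>B[j]=22 take 22, j++
i=5 j=2: A[i]=26>B[j]=25 take 25, j++
i=5 j=3: A[i]=26<=B[j]=36 take 26, i++
i=6 j=3: A[i]=32<=B[j]=36 take 32, i++
i=7 j=3: A done, take B[j]=36, j++

merged[3] = 18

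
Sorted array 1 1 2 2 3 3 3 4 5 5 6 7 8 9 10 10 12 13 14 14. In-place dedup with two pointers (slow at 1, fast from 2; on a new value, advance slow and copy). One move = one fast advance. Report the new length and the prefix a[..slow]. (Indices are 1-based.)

length 13; prefix = [1, 2, 3, 4, 5, 6, 7, 8, 9, 10, 12, 13, 14]

(s=1,f=2) a[fast]=1=a[slow] dup → fast++
(s=1,f=3) a[fast]=2≠a[slow]=1 write a[2]=2 → slow++,fast++
(s=2,f=4) a[fast]=2=a[slow] dup → fast++
(s=2,f=5) a[fast]=3≠a[slow]=2 write a[3]=3 → slow++,fast++
(s=3,f=6) a[fast]=3=a[slow] dup → fast++
(s=3,f=7) a[fast]=3=a[slow] dup → fast++
(s=3,f=8) a[fast]=4≠a[slow]=3 write a[4]=4 → slow++,fast++
(s=4,f=9) a[fast]=5≠a[slow]=4 write a[5]=5 → slow++,fast++
(s=5,f=10) a[fast]=5=a[slow] dup → fast++
(s=5,f=11) a[fast]=6≠a[slow]=5 write a[6]=6 → slow++,fast++
(s=6,f=12) a[fast]=7≠a[slow]=6 write a[7]=7 → slow++,fast++
(s=7,f=13) a[fast]=8≠a[slow]=7 write a[8]=8 → slow++,fast++
(s=8,f=14) a[fast]=9≠a[slow]=8 write a[9]=9 → slow++,fast++
(s=9,f=15) a[fast]=10≠a[slow]=9 write a[10]=10 → slow++,fast++
(s=10,f=16) a[fast]=10=a[slow] dup → fast++
(s=10,f=17) a[fast]=12≠a[slow]=10 write a[11]=12 → slow++,fast++
(s=11,f=18) a[fast]=13≠a[slow]=12 write a[12]=13 → slow++,fast++
(s=12,f=19) a[fast]=14≠a[slow]=13 write a[13]=14 → slow++,fast++
(s=13,f=20) a[fast]=14=a[slow] dup → fast++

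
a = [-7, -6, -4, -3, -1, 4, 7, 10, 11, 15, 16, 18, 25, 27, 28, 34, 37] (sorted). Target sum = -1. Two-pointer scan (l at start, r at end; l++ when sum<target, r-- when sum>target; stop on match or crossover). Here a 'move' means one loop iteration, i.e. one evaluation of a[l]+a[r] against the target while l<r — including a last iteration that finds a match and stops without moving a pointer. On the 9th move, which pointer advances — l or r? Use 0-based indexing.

r

l=0 r=16: -7+37=30 >-1, r--
l=0 r=15: -7+34=27 >-1, r--
l=0 r=14: -7+28=21 >-1, r--
l=0 r=13: -7+27=20 >-1, r--
l=0 r=12: -7+25=18 >-1, r--
l=0 r=11: -7+18=11 >-1, r--
l=0 r=10: -7+16=9 >-1, r--
l=0 r=9: -7+15=8 >-1, r--
l=0 r=8: -7+11=4 >-1, r--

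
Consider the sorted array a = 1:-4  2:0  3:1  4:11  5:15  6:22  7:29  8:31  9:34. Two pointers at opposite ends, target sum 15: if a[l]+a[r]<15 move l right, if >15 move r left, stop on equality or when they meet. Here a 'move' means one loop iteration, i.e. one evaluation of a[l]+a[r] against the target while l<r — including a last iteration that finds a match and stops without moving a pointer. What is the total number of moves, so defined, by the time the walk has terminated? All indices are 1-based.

l=1 r=9: -4+34=30 >15, r--
l=1 r=8: -4+31=27 >15, r--
l=1 r=7: -4+29=25 >15, r--
l=1 r=6: -4+22=18 >15, r--
l=1 r=5: -4+15=11 <15, l++
l=2 r=5: 0+15=15, found

6 moves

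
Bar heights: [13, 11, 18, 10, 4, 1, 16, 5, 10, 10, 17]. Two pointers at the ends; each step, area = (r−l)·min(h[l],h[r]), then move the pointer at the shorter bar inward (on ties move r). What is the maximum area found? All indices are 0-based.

l=0 r=10: min(13,17)*10=130 best=130 *, l++
l=1 r=10: min(11,17)*9=99 best=130, l++
l=2 r=10: min(18,17)*8=136 best=136 *, r--
l=2 r=9: min(18,10)*7=70 best=136, r--
l=2 r=8: min(18,10)*6=60 best=136, r--
l=2 r=7: min(18,5)*5=25 best=136, r--
l=2 r=6: min(18,16)*4=64 best=136, r--
l=2 r=5: min(18,1)*3=3 best=136, r--
l=2 r=4: min(18,4)*2=8 best=136, r--
l=2 r=3: min(18,10)*1=10 best=136, r--

max area = 136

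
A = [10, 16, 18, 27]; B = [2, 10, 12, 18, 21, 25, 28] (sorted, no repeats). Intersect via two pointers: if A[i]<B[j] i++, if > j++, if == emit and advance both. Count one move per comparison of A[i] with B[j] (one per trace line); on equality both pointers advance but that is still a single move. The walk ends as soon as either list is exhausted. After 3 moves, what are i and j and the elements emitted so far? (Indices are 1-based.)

i=2, j=4, emitted=[10]

[i=1,j=1] 10>2 → j++
[i=1,j=2] 10==10 emit → i++,j++
[i=2,j=3] 16>12 → j++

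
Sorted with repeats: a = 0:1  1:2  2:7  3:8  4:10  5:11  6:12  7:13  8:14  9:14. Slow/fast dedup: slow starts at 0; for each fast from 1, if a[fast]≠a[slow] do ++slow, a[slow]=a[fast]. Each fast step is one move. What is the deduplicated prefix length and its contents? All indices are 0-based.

slow=0 fast=1: a[fast]=2≠a[slow]=1 write a[1]=2, slow++,fast++
slow=1 fast=2: a[fast]=7≠a[slow]=2 write a[2]=7, slow++,fast++
slow=2 fast=3: a[fast]=8≠a[slow]=7 write a[3]=8, slow++,fast++
slow=3 fast=4: a[fast]=10≠a[slow]=8 write a[4]=10, slow++,fast++
slow=4 fast=5: a[fast]=11≠a[slow]=10 write a[5]=11, slow++,fast++
slow=5 fast=6: a[fast]=12≠a[slow]=11 write a[6]=12, slow++,fast++
slow=6 fast=7: a[fast]=13≠a[slow]=12 write a[7]=13, slow++,fast++
slow=7 fast=8: a[fast]=14≠a[slow]=13 write a[8]=14, slow++,fast++
slow=8 fast=9: a[fast]=14=a[slow] dup, fast++

length 9; prefix = [1, 2, 7, 8, 10, 11, 12, 13, 14]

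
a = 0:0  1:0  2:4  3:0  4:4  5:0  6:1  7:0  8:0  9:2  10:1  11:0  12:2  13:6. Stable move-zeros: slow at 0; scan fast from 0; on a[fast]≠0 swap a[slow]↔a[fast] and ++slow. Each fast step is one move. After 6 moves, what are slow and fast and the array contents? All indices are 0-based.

slow=2, fast=6, a=[4, 4, 0, 0, 0, 0, 1, 0, 0, 2, 1, 0, 2, 6]

(s=0,f=0) a[fast]=0 → fast++
(s=0,f=1) a[fast]=0 → fast++
(s=0,f=2) a[fast]=4≠0 swap→a[0]=4 → slow++,fast++
(s=1,f=3) a[fast]=0 → fast++
(s=1,f=4) a[fast]=4≠0 swap→a[1]=4 → slow++,fast++
(s=2,f=5) a[fast]=0 → fast++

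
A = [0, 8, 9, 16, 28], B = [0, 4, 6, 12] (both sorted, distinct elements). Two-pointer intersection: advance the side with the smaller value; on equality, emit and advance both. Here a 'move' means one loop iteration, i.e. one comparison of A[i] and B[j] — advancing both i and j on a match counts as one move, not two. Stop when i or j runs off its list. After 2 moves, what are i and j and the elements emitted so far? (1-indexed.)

i=2, j=3, emitted=[0]

i=1 j=1: 0==0 emit, i++,j++
i=2 j=2: 8>4, j++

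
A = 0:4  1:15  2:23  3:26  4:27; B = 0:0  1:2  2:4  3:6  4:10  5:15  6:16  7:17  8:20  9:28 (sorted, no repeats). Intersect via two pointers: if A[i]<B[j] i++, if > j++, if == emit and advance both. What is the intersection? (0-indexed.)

i=0 j=0: 4>0, j++
i=0 j=1: 4>2, j++
i=0 j=2: 4==4 emit, i++,j++
i=1 j=3: 15>6, j++
i=1 j=4: 15>10, j++
i=1 j=5: 15==15 emit, i++,j++
i=2 j=6: 23>16, j++
i=2 j=7: 23>17, j++
i=2 j=8: 23>20, j++
i=2 j=9: 23<28, i++
i=3 j=9: 26<28, i++
i=4 j=9: 27<28, i++

intersection = [4, 15]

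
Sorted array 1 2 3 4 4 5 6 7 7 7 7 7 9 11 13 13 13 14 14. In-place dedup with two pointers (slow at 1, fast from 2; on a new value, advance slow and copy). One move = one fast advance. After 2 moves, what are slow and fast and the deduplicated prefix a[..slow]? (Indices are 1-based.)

slow=3, fast=4, prefix=[1, 2, 3]

slow=1 fast=2: a[fast]=2≠a[slow]=1 write a[2]=2, slow++,fast++
slow=2 fast=3: a[fast]=3≠a[slow]=2 write a[3]=3, slow++,fast++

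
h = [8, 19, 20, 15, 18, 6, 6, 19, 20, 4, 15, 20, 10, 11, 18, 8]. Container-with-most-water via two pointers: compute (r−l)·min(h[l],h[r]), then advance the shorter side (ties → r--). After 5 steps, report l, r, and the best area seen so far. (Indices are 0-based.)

l=1, r=11, best area=234

l=0 r=15: min(8,8)*15=120 best=120 *, r--
l=0 r=14: min(8,18)*14=112 best=120, l++
l=1 r=14: min(19,18)*13=234 best=234 *, r--
l=1 r=13: min(19,11)*12=132 best=234, r--
l=1 r=12: min(19,10)*11=110 best=234, r--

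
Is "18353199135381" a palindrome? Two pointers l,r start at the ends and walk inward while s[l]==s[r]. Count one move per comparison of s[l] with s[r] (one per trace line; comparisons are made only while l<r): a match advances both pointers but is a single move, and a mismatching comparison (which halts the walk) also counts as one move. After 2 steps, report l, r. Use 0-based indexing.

[0,13] '1'=='1' → l++,r--
[1,12] '8'=='8' → l++,r--

l=2, r=11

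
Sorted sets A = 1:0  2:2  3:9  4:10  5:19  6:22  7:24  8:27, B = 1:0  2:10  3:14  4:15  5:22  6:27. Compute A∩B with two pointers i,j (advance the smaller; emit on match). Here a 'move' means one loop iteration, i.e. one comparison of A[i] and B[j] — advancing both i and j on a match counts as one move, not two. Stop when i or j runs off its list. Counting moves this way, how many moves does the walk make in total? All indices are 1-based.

[i=1,j=1] 0==0 emit → i++,j++
[i=2,j=2] 2<10 → i++
[i=3,j=2] 9<10 → i++
[i=4,j=2] 10==10 emit → i++,j++
[i=5,j=3] 19>14 → j++
[i=5,j=4] 19>15 → j++
[i=5,j=5] 19<22 → i++
[i=6,j=5] 22==22 emit → i++,j++
[i=7,j=6] 24<27 → i++
[i=8,j=6] 27==27 emit → i++,j++

10 moves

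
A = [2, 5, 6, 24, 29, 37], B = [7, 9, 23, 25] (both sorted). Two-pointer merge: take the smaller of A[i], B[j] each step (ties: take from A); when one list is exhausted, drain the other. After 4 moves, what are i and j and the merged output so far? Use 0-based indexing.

[i=0,j=0] A[i]=2<=B[j]=7 take 2 → i++
[i=1,j=0] A[i]=5<=B[j]=7 take 5 → i++
[i=2,j=0] A[i]=6<=B[j]=7 take 6 → i++
[i=3,j=0] A[i]=24>B[j]=7 take 7 → j++

i=3, j=1, merged so far=[2, 5, 6, 7]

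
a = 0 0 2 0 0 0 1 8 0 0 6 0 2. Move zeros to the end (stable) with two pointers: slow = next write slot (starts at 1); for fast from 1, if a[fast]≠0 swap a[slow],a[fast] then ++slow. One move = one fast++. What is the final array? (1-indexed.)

[2, 1, 8, 6, 2, 0, 0, 0, 0, 0, 0, 0, 0]

(s=1,f=1) a[fast]=0 → fast++
(s=1,f=2) a[fast]=0 → fast++
(s=1,f=3) a[fast]=2≠0 swap→a[1]=2 → slow++,fast++
(s=2,f=4) a[fast]=0 → fast++
(s=2,f=5) a[fast]=0 → fast++
(s=2,f=6) a[fast]=0 → fast++
(s=2,f=7) a[fast]=1≠0 swap→a[2]=1 → slow++,fast++
(s=3,f=8) a[fast]=8≠0 swap→a[3]=8 → slow++,fast++
(s=4,f=9) a[fast]=0 → fast++
(s=4,f=10) a[fast]=0 → fast++
(s=4,f=11) a[fast]=6≠0 swap→a[4]=6 → slow++,fast++
(s=5,f=12) a[fast]=0 → fast++
(s=5,f=13) a[fast]=2≠0 swap→a[5]=2 → slow++,fast++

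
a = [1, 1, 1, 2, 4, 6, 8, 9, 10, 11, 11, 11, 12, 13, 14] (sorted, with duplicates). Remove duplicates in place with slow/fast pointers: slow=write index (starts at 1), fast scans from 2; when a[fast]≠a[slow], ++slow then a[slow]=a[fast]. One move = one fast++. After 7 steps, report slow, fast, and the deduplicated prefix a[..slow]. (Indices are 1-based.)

slow=6, fast=9, prefix=[1, 2, 4, 6, 8, 9]

(s=1,f=2) a[fast]=1=a[slow] dup → fast++
(s=1,f=3) a[fast]=1=a[slow] dup → fast++
(s=1,f=4) a[fast]=2≠a[slow]=1 write a[2]=2 → slow++,fast++
(s=2,f=5) a[fast]=4≠a[slow]=2 write a[3]=4 → slow++,fast++
(s=3,f=6) a[fast]=6≠a[slow]=4 write a[4]=6 → slow++,fast++
(s=4,f=7) a[fast]=8≠a[slow]=6 write a[5]=8 → slow++,fast++
(s=5,f=8) a[fast]=9≠a[slow]=8 write a[6]=9 → slow++,fast++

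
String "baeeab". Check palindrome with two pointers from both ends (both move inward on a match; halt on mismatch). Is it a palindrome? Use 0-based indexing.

l=0 r=5: 'b'=='b', l++,r--
l=1 r=4: 'a'=='a', l++,r--
l=2 r=3: 'e'=='e', l++,r--

palindrome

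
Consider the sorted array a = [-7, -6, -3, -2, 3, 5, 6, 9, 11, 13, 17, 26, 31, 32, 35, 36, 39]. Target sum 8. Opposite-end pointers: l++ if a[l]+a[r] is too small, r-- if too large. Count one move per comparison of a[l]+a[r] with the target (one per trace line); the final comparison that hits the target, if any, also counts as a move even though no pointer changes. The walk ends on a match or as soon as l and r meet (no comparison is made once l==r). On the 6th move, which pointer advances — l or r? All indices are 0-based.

l=0 r=16: -7+39=32 >8, r--
l=0 r=15: -7+36=29 >8, r--
l=0 r=14: -7+35=28 >8, r--
l=0 r=13: -7+32=25 >8, r--
l=0 r=12: -7+31=24 >8, r--
l=0 r=11: -7+26=19 >8, r--

r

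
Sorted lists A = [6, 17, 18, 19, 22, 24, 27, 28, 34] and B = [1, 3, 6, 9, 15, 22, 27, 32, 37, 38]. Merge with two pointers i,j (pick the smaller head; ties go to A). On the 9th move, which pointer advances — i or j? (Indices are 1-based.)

i=1 j=1: A[i]=6>B[j]=1 take 1, j++
i=1 j=2: A[i]=6>B[j]=3 take 3, j++
i=1 j=3: A[i]=6<=B[j]=6 take 6, i++
i=2 j=3: A[i]=17>B[j]=6 take 6, j++
i=2 j=4: A[i]=17>B[j]=9 take 9, j++
i=2 j=5: A[i]=17>B[j]=15 take 15, j++
i=2 j=6: A[i]=17<=B[j]=22 take 17, i++
i=3 j=6: A[i]=18<=B[j]=22 take 18, i++
i=4 j=6: A[i]=19<=B[j]=22 take 19, i++

i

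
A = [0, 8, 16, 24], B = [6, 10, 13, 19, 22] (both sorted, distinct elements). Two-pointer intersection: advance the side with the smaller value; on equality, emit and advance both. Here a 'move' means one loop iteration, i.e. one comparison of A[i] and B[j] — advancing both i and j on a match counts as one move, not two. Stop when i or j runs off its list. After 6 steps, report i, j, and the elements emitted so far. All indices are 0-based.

i=3, j=3, emitted=[]

i=0 j=0: 0<6, i++
i=1 j=0: 8>6, j++
i=1 j=1: 8<10, i++
i=2 j=1: 16>10, j++
i=2 j=2: 16>13, j++
i=2 j=3: 16<19, i++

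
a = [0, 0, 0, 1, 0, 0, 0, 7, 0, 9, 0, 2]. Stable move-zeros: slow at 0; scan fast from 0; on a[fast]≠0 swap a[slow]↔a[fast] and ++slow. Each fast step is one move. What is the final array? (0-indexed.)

slow=0 fast=0: a[fast]=0, fast++
slow=0 fast=1: a[fast]=0, fast++
slow=0 fast=2: a[fast]=0, fast++
slow=0 fast=3: a[fast]=1≠0 swap→a[0]=1, slow++,fast++
slow=1 fast=4: a[fast]=0, fast++
slow=1 fast=5: a[fast]=0, fast++
slow=1 fast=6: a[fast]=0, fast++
slow=1 fast=7: a[fast]=7≠0 swap→a[1]=7, slow++,fast++
slow=2 fast=8: a[fast]=0, fast++
slow=2 fast=9: a[fast]=9≠0 swap→a[2]=9, slow++,fast++
slow=3 fast=10: a[fast]=0, fast++
slow=3 fast=11: a[fast]=2≠0 swap→a[3]=2, slow++,fast++

[1, 7, 9, 2, 0, 0, 0, 0, 0, 0, 0, 0]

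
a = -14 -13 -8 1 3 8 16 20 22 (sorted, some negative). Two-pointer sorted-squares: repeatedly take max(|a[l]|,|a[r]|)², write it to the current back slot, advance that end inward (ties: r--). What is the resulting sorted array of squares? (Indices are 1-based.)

[1, 9, 64, 64, 169, 196, 256, 400, 484]

l=1 r=9: |-14|<=|22| out[9]=484, r--
l=1 r=8: |-14|<=|20| out[8]=400, r--
l=1 r=7: |-14|<=|16| out[7]=256, r--
l=1 r=6: |-14|>|8| out[6]=196, l++
l=2 r=6: |-13|>|8| out[5]=169, l++
l=3 r=6: |-8|<=|8| out[4]=64, r--
l=3 r=5: |-8|>|3| out[3]=64, l++
l=4 r=5: |1|<=|3| out[2]=9, r--
l=4 r=4: |1|<=|1| out[1]=1, r--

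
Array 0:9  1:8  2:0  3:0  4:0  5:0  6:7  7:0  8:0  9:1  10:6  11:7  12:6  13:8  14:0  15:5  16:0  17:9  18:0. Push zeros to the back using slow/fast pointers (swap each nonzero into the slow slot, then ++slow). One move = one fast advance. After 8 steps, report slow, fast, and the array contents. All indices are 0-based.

slow=3, fast=8, a=[9, 8, 7, 0, 0, 0, 0, 0, 0, 1, 6, 7, 6, 8, 0, 5, 0, 9, 0]

(s=0,f=0) a[fast]=9≠0 swap→a[0]=9 → slow++,fast++
(s=1,f=1) a[fast]=8≠0 swap→a[1]=8 → slow++,fast++
(s=2,f=2) a[fast]=0 → fast++
(s=2,f=3) a[fast]=0 → fast++
(s=2,f=4) a[fast]=0 → fast++
(s=2,f=5) a[fast]=0 → fast++
(s=2,f=6) a[fast]=7≠0 swap→a[2]=7 → slow++,fast++
(s=3,f=7) a[fast]=0 → fast++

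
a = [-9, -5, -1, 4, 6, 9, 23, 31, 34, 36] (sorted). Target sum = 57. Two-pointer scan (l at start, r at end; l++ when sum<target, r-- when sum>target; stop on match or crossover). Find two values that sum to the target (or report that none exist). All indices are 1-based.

(23, 34)

l=1 r=10: -9+36=27 <57, l++
l=2 r=10: -5+36=31 <57, l++
l=3 r=10: -1+36=35 <57, l++
l=4 r=10: 4+36=40 <57, l++
l=5 r=10: 6+36=42 <57, l++
l=6 r=10: 9+36=45 <57, l++
l=7 r=10: 23+36=59 >57, r--
l=7 r=9: 23+34=57, found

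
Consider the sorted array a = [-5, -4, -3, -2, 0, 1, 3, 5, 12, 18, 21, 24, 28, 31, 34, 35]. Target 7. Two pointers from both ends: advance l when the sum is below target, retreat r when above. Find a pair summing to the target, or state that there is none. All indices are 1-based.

[1,16] -5+35=30 >7 → r--
[1,15] -5+34=29 >7 → r--
[1,14] -5+31=26 >7 → r--
[1,13] -5+28=23 >7 → r--
[1,12] -5+24=19 >7 → r--
[1,11] -5+21=16 >7 → r--
[1,10] -5+18=13 >7 → r--
[1,9] -5+12=7 → found

(-5, 12)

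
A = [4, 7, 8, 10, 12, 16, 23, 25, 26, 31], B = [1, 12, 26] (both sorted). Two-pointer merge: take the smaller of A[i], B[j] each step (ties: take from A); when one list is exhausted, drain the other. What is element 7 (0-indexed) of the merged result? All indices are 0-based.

merged[7] = 16

[i=0,j=0] A[i]=4>B[j]=1 take 1 → j++
[i=0,j=1] A[i]=4<=B[j]=12 take 4 → i++
[i=1,j=1] A[i]=7<=B[j]=12 take 7 → i++
[i=2,j=1] A[i]=8<=B[j]=12 take 8 → i++
[i=3,j=1] A[i]=10<=B[j]=12 take 10 → i++
[i=4,j=1] A[i]=12<=B[j]=12 take 12 → i++
[i=5,j=1] A[i]=16>B[j]=12 take 12 → j++
[i=5,j=2] A[i]=16<=B[j]=26 take 16 → i++
[i=6,j=2] A[i]=23<=B[j]=26 take 23 → i++
[i=7,j=2] A[i]=25<=B[j]=26 take 25 → i++
[i=8,j=2] A[i]=26<=B[j]=26 take 26 → i++
[i=9,j=2] A[i]=31>B[j]=26 take 26 → j++
[i=9,j=3] B done, take A[i]=31 → i++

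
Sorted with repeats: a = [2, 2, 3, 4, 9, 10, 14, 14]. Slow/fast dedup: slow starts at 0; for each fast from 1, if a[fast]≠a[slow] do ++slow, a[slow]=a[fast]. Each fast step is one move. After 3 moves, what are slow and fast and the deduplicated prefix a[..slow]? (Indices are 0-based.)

slow=2, fast=4, prefix=[2, 3, 4]

slow=0 fast=1: a[fast]=2=a[slow] dup, fast++
slow=0 fast=2: a[fast]=3≠a[slow]=2 write a[1]=3, slow++,fast++
slow=1 fast=3: a[fast]=4≠a[slow]=3 write a[2]=4, slow++,fast++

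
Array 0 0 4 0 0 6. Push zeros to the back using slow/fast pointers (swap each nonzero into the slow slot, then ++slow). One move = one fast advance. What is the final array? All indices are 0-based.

[4, 6, 0, 0, 0, 0]

(s=0,f=0) a[fast]=0 → fast++
(s=0,f=1) a[fast]=0 → fast++
(s=0,f=2) a[fast]=4≠0 swap→a[0]=4 → slow++,fast++
(s=1,f=3) a[fast]=0 → fast++
(s=1,f=4) a[fast]=0 → fast++
(s=1,f=5) a[fast]=6≠0 swap→a[1]=6 → slow++,fast++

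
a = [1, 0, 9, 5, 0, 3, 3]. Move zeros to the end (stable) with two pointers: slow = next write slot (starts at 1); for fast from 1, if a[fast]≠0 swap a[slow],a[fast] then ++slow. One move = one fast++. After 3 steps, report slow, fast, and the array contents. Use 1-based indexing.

slow=3, fast=4, a=[1, 9, 0, 5, 0, 3, 3]

(s=1,f=1) a[fast]=1≠0 swap→a[1]=1 → slow++,fast++
(s=2,f=2) a[fast]=0 → fast++
(s=2,f=3) a[fast]=9≠0 swap→a[2]=9 → slow++,fast++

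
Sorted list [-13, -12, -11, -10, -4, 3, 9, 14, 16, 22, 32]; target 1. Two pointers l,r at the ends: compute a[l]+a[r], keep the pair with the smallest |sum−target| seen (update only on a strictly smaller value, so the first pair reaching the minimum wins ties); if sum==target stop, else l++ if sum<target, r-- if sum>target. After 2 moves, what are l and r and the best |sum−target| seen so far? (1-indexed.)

l=1, r=9, best |Δ|=8

[1,11] -13+32=19 d=18 * → r--
[1,10] -13+22=9 d=8 * → r--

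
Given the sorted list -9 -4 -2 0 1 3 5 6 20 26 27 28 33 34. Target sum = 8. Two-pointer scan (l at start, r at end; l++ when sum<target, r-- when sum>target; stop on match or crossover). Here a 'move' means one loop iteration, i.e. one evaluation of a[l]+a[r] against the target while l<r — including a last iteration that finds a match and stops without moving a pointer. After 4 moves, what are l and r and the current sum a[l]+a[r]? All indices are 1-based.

[1,14] -9+34=25 >8 → r--
[1,13] -9+33=24 >8 → r--
[1,12] -9+28=19 >8 → r--
[1,11] -9+27=18 >8 → r--

l=1, r=10, sum=17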